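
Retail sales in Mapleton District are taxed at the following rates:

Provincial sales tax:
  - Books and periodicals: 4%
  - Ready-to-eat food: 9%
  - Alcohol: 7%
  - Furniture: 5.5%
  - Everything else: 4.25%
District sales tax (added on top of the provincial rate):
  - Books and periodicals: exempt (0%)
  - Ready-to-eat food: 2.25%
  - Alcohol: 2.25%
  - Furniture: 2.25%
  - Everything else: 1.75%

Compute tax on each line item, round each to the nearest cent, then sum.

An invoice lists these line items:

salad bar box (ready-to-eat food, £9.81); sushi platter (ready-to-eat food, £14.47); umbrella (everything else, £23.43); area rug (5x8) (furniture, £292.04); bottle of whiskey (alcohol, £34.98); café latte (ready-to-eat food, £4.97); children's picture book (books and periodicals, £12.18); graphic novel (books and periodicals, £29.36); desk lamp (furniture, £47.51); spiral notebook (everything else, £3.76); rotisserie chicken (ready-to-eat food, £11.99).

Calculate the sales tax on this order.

£37.49

Salad bar box £9.81: ready-to-eat food → 9% + 2.25% district = 11.25% → £1.10
Sushi platter £14.47: ready-to-eat food → 9% + 2.25% district = 11.25% → £1.63
Umbrella £23.43: everything else → 4.25% + 1.75% district = 6% → £1.41
Area rug (5x8) £292.04: furniture → 5.5% + 2.25% district = 7.75% → £22.63
Bottle of whiskey £34.98: alcohol → 7% + 2.25% district = 9.25% → £3.24
Café latte £4.97: ready-to-eat food → 9% + 2.25% district = 11.25% → £0.56
Children's picture book £12.18: books and periodicals → 4% + 0% district = 4% → £0.49
Graphic novel £29.36: books and periodicals → 4% + 0% district = 4% → £1.17
Desk lamp £47.51: furniture → 5.5% + 2.25% district = 7.75% → £3.68
Spiral notebook £3.76: everything else → 4.25% + 1.75% district = 6% → £0.23
Rotisserie chicken £11.99: ready-to-eat food → 9% + 2.25% district = 11.25% → £1.35
Total tax = £1.10 + £1.63 + £1.41 + £22.63 + £3.24 + £0.56 + £0.49 + £1.17 + £3.68 + £0.23 + £1.35 = £37.49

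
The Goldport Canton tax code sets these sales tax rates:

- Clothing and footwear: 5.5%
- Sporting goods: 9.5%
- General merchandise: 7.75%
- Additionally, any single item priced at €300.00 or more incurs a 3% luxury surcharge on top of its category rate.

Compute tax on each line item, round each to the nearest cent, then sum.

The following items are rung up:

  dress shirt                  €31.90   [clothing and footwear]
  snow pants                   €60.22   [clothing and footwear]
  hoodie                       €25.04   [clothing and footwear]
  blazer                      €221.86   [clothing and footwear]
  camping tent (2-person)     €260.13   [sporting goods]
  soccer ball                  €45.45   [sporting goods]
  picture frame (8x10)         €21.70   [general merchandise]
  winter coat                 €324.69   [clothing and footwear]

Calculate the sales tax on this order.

Dress shirt €31.90: clothing and footwear → 5.5% → €1.75
Snow pants €60.22: clothing and footwear → 5.5% → €3.31
Hoodie €25.04: clothing and footwear → 5.5% → €1.38
Blazer €221.86: clothing and footwear → 5.5% → €12.20
Camping tent (2-person) €260.13: sporting goods → 9.5% → €24.71
Soccer ball €45.45: sporting goods → 9.5% → €4.32
Picture frame (8x10) €21.70: general merchandise → 7.75% → €1.68
Winter coat €324.69: clothing and footwear → 5.5% + 3% surcharge = 8.5% → €27.60
Total tax = €1.75 + €3.31 + €1.38 + €12.20 + €24.71 + €4.32 + €1.68 + €27.60 = €76.95

€76.95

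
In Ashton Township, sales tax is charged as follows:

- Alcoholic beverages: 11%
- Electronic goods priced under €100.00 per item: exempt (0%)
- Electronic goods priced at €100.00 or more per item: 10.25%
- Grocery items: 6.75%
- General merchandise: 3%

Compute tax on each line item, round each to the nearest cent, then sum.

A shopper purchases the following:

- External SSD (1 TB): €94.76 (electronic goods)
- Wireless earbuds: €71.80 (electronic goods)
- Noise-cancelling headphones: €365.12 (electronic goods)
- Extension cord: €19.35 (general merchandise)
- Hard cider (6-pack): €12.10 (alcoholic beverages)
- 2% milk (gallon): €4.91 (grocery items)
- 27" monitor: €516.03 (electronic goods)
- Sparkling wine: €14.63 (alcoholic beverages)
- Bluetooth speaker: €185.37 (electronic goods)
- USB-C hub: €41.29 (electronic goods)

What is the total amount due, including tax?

€1438.52

External SSD (1 TB) €94.76: electronic goods, under €100.00 → 0% → €0.00
Wireless earbuds €71.80: electronic goods, under €100.00 → 0% → €0.00
Noise-cancelling headphones €365.12: electronic goods, €100.00 or more → 10.25% → €37.42
Extension cord €19.35: general merchandise → 3% → €0.58
Hard cider (6-pack) €12.10: alcoholic beverages → 11% → €1.33
2% milk (gallon) €4.91: grocery items → 6.75% → €0.33
27" monitor €516.03: electronic goods, €100.00 or more → 10.25% → €52.89
Sparkling wine €14.63: alcoholic beverages → 11% → €1.61
Bluetooth speaker €185.37: electronic goods, €100.00 or more → 10.25% → €19.00
USB-C hub €41.29: electronic goods, under €100.00 → 0% → €0.00
Subtotal = €1325.36; tax = €113.16; total due = €1438.52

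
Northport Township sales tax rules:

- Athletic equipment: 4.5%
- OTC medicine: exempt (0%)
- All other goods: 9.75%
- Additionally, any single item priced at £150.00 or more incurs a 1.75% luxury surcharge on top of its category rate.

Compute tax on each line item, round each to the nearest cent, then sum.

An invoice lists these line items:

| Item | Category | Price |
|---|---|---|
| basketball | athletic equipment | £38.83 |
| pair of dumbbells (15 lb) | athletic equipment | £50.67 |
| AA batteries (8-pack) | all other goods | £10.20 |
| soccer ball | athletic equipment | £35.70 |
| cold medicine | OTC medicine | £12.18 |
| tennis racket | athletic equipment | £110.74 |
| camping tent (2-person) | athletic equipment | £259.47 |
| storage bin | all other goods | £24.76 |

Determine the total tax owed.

£30.24

Basketball £38.83: athletic equipment → 4.5% → £1.75
Pair of dumbbells (15 lb) £50.67: athletic equipment → 4.5% → £2.28
AA batteries (8-pack) £10.20: all other goods → 9.75% → £0.99
Soccer ball £35.70: athletic equipment → 4.5% → £1.61
Cold medicine £12.18: OTC medicine → 0% → £0.00
Tennis racket £110.74: athletic equipment → 4.5% → £4.98
Camping tent (2-person) £259.47: athletic equipment → 4.5% + 1.75% surcharge = 6.25% → £16.22
Storage bin £24.76: all other goods → 9.75% → £2.41
Total tax = £1.75 + £2.28 + £0.99 + £1.61 + £4.98 + £16.22 + £2.41 = £30.24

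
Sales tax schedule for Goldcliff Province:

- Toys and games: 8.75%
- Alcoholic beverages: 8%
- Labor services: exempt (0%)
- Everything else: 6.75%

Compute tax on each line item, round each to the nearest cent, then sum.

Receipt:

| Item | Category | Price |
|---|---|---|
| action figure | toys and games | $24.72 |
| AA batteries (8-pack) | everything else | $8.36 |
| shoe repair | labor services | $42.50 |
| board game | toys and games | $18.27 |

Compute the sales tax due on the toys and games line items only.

$3.76

Action figure $24.72: toys and games → 8.75% → $2.16
Board game $18.27: toys and games → 8.75% → $1.60
Tax on toys and games = $2.16 + $1.60 = $3.76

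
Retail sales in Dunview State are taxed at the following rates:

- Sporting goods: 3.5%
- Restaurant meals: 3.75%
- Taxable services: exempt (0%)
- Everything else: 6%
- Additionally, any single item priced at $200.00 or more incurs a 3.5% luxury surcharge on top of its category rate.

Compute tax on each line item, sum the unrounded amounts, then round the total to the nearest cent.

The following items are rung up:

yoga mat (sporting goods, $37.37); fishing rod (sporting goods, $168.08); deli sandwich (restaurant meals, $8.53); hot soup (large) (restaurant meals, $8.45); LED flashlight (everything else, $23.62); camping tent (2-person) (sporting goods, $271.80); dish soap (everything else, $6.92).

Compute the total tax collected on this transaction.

$28.69

Yoga mat $37.37: sporting goods → 3.5% → $1.30795
Fishing rod $168.08: sporting goods → 3.5% → $5.8828
Deli sandwich $8.53: restaurant meals → 3.75% → $0.319875
Hot soup (large) $8.45: restaurant meals → 3.75% → $0.316875
LED flashlight $23.62: everything else → 6% → $1.4172
Camping tent (2-person) $271.80: sporting goods → 3.5% + 3.5% surcharge = 7% → $19.026
Dish soap $6.92: everything else → 6% → $0.4152
Unrounded tax sum = $28.6859 → $28.69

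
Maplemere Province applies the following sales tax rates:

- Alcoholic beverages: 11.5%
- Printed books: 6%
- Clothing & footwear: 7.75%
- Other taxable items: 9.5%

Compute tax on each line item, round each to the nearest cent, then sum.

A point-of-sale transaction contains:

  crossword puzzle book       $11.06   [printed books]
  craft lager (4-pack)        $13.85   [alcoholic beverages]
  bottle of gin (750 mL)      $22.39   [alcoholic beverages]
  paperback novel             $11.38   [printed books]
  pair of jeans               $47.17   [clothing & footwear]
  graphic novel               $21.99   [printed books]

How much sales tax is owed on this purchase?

Crossword puzzle book $11.06: printed books → 6% → $0.66
Craft lager (4-pack) $13.85: alcoholic beverages → 11.5% → $1.59
Bottle of gin (750 mL) $22.39: alcoholic beverages → 11.5% → $2.57
Paperback novel $11.38: printed books → 6% → $0.68
Pair of jeans $47.17: clothing & footwear → 7.75% → $3.66
Graphic novel $21.99: printed books → 6% → $1.32
Total tax = $0.66 + $1.59 + $2.57 + $0.68 + $3.66 + $1.32 = $10.48

$10.48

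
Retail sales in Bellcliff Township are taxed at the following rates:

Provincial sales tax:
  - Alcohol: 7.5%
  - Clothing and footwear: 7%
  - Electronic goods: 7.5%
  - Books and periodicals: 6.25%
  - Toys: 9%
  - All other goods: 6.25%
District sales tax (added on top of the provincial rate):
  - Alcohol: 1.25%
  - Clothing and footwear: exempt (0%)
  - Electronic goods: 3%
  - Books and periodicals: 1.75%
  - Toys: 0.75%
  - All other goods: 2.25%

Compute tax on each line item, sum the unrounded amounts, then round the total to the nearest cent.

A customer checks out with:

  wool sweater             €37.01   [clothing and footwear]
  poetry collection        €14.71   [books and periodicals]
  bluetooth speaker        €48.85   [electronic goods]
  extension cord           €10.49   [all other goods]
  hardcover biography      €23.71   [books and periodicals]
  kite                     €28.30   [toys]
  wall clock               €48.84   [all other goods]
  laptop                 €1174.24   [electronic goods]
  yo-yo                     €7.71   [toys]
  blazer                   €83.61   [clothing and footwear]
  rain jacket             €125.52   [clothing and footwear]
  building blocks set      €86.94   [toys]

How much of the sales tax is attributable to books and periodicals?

Poetry collection €14.71: books and periodicals → 6.25% + 1.75% district = 8% → €1.1768
Hardcover biography €23.71: books and periodicals → 6.25% + 1.75% district = 8% → €1.8968
Tax on books and periodicals: unrounded sum = €3.0736 → €3.07

€3.07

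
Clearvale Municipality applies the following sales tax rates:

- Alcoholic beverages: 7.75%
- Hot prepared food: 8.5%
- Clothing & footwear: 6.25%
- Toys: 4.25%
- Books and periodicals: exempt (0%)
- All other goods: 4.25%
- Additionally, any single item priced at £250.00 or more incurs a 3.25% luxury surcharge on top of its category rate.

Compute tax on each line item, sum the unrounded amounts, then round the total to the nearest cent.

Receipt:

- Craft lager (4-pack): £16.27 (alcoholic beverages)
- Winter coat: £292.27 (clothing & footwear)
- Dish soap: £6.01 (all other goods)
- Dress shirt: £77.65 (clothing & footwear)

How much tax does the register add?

£34.14

Craft lager (4-pack) £16.27: alcoholic beverages → 7.75% → £1.260925
Winter coat £292.27: clothing & footwear → 6.25% + 3.25% surcharge = 9.5% → £27.76565
Dish soap £6.01: all other goods → 4.25% → £0.255425
Dress shirt £77.65: clothing & footwear → 6.25% → £4.853125
Unrounded tax sum = £34.135125 → £34.14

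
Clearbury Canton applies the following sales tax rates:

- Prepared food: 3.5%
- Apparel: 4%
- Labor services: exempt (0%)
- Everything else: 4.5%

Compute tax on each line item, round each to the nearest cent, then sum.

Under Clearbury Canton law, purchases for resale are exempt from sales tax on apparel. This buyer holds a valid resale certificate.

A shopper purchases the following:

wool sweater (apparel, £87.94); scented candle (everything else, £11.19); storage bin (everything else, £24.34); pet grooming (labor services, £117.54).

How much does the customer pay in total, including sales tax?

Wool sweater £87.94: apparel, buyer-exempt → 0% → £0.00
Scented candle £11.19: everything else → 4.5% → £0.50
Storage bin £24.34: everything else → 4.5% → £1.10
Pet grooming £117.54: labor services → 0% → £0.00
Subtotal = £241.01; tax = £1.60; total due = £242.61

£242.61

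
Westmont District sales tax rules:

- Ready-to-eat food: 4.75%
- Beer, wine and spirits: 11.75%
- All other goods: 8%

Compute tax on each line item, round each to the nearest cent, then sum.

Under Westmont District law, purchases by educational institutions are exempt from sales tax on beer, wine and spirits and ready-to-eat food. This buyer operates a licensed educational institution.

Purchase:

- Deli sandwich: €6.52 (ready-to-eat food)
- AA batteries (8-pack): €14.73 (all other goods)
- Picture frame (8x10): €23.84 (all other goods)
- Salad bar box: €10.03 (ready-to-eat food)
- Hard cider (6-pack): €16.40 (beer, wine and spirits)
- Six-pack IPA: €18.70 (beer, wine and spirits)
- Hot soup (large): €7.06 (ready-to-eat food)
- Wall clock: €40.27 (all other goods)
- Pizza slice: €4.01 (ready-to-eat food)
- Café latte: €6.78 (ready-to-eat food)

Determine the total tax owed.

Deli sandwich €6.52: ready-to-eat food, buyer-exempt → 0% → €0.00
AA batteries (8-pack) €14.73: all other goods → 8% → €1.18
Picture frame (8x10) €23.84: all other goods → 8% → €1.91
Salad bar box €10.03: ready-to-eat food, buyer-exempt → 0% → €0.00
Hard cider (6-pack) €16.40: beer, wine and spirits, buyer-exempt → 0% → €0.00
Six-pack IPA €18.70: beer, wine and spirits, buyer-exempt → 0% → €0.00
Hot soup (large) €7.06: ready-to-eat food, buyer-exempt → 0% → €0.00
Wall clock €40.27: all other goods → 8% → €3.22
Pizza slice €4.01: ready-to-eat food, buyer-exempt → 0% → €0.00
Café latte €6.78: ready-to-eat food, buyer-exempt → 0% → €0.00
Total tax = €1.18 + €1.91 + €3.22 = €6.31

€6.31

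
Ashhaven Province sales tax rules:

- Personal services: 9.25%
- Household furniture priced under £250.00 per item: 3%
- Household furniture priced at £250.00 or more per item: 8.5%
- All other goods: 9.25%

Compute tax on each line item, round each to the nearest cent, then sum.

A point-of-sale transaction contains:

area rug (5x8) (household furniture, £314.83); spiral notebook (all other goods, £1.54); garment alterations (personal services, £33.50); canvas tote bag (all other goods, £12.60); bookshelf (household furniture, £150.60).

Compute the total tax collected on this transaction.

£35.69

Area rug (5x8) £314.83: household furniture, £250.00 or more → 8.5% → £26.76
Spiral notebook £1.54: all other goods → 9.25% → £0.14
Garment alterations £33.50: personal services → 9.25% → £3.10
Canvas tote bag £12.60: all other goods → 9.25% → £1.17
Bookshelf £150.60: household furniture, under £250.00 → 3% → £4.52
Total tax = £26.76 + £0.14 + £3.10 + £1.17 + £4.52 = £35.69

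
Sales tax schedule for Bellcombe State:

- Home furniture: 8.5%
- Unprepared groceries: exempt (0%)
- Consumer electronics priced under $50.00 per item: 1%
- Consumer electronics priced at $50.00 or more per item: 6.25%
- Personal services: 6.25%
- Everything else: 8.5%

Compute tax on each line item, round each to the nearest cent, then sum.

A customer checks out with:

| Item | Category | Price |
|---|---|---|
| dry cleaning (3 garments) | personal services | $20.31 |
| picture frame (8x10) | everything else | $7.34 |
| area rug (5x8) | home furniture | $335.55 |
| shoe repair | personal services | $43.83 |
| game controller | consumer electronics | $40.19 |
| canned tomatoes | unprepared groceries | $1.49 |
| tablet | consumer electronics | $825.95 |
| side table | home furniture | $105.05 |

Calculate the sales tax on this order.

$94.10

Dry cleaning (3 garments) $20.31: personal services → 6.25% → $1.27
Picture frame (8x10) $7.34: everything else → 8.5% → $0.62
Area rug (5x8) $335.55: home furniture → 8.5% → $28.52
Shoe repair $43.83: personal services → 6.25% → $2.74
Game controller $40.19: consumer electronics, under $50.00 → 1% → $0.40
Canned tomatoes $1.49: unprepared groceries → 0% → $0.00
Tablet $825.95: consumer electronics, $50.00 or more → 6.25% → $51.62
Side table $105.05: home furniture → 8.5% → $8.93
Total tax = $1.27 + $0.62 + $28.52 + $2.74 + $0.40 + $51.62 + $8.93 = $94.10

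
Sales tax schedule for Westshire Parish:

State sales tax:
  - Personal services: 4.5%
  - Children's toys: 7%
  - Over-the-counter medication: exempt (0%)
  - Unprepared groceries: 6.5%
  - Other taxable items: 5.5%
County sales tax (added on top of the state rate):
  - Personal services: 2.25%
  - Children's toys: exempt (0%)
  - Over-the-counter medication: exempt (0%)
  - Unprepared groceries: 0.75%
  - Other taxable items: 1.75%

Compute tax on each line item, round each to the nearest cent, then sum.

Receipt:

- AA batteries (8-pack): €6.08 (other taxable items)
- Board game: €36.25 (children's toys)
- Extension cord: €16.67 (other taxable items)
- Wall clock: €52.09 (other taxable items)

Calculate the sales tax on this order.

AA batteries (8-pack) €6.08: other taxable items → 5.5% + 1.75% county = 7.25% → €0.44
Board game €36.25: children's toys → 7% + 0% county = 7% → €2.54
Extension cord €16.67: other taxable items → 5.5% + 1.75% county = 7.25% → €1.21
Wall clock €52.09: other taxable items → 5.5% + 1.75% county = 7.25% → €3.78
Total tax = €0.44 + €2.54 + €1.21 + €3.78 = €7.97

€7.97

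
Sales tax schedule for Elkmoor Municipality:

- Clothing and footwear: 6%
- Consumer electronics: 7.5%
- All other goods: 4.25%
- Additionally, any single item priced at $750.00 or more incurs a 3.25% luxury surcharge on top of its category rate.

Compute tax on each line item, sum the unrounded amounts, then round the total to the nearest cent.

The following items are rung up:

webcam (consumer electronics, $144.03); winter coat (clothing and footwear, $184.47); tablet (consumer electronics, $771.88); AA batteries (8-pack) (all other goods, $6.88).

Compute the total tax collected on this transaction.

Webcam $144.03: consumer electronics → 7.5% → $10.80225
Winter coat $184.47: clothing and footwear → 6% → $11.0682
Tablet $771.88: consumer electronics → 7.5% + 3.25% surcharge = 10.75% → $82.9771
AA batteries (8-pack) $6.88: all other goods → 4.25% → $0.2924
Unrounded tax sum = $105.13995 → $105.14

$105.14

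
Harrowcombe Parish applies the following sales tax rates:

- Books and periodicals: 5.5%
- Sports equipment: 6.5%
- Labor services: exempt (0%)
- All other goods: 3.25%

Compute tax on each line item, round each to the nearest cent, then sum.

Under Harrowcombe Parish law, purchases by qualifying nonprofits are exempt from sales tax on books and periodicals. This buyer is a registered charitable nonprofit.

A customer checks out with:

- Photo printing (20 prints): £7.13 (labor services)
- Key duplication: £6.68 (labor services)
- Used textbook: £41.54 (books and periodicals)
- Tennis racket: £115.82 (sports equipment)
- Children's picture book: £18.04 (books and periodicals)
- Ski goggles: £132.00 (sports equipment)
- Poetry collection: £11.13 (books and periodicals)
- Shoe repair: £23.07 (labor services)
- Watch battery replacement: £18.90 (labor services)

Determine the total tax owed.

£16.11

Photo printing (20 prints) £7.13: labor services → 0% → £0.00
Key duplication £6.68: labor services → 0% → £0.00
Used textbook £41.54: books and periodicals, buyer-exempt → 0% → £0.00
Tennis racket £115.82: sports equipment → 6.5% → £7.53
Children's picture book £18.04: books and periodicals, buyer-exempt → 0% → £0.00
Ski goggles £132.00: sports equipment → 6.5% → £8.58
Poetry collection £11.13: books and periodicals, buyer-exempt → 0% → £0.00
Shoe repair £23.07: labor services → 0% → £0.00
Watch battery replacement £18.90: labor services → 0% → £0.00
Total tax = £7.53 + £8.58 = £16.11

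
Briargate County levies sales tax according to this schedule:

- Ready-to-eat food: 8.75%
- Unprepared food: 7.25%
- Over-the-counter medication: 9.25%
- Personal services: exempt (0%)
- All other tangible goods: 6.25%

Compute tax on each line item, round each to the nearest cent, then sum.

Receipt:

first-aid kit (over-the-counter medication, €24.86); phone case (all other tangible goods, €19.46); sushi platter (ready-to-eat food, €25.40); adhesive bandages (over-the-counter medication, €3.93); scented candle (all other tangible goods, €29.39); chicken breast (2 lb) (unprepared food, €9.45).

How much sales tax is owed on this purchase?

First-aid kit €24.86: over-the-counter medication → 9.25% → €2.30
Phone case €19.46: all other tangible goods → 6.25% → €1.22
Sushi platter €25.40: ready-to-eat food → 8.75% → €2.22
Adhesive bandages €3.93: over-the-counter medication → 9.25% → €0.36
Scented candle €29.39: all other tangible goods → 6.25% → €1.84
Chicken breast (2 lb) €9.45: unprepared food → 7.25% → €0.69
Total tax = €2.30 + €1.22 + €2.22 + €0.36 + €1.84 + €0.69 = €8.63

€8.63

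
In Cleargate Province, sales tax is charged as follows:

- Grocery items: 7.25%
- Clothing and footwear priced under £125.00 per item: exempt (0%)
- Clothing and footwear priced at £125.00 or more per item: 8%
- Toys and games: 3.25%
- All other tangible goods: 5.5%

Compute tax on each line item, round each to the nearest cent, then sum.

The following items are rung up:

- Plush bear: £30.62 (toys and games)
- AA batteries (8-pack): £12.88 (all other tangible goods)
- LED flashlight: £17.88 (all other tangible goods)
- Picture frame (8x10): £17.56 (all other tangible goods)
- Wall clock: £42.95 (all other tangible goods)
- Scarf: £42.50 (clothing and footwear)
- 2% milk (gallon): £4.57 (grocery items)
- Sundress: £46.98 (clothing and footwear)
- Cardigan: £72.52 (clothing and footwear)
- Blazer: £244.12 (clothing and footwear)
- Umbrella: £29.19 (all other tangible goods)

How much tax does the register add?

£27.49

Plush bear £30.62: toys and games → 3.25% → £1.00
AA batteries (8-pack) £12.88: all other tangible goods → 5.5% → £0.71
LED flashlight £17.88: all other tangible goods → 5.5% → £0.98
Picture frame (8x10) £17.56: all other tangible goods → 5.5% → £0.97
Wall clock £42.95: all other tangible goods → 5.5% → £2.36
Scarf £42.50: clothing and footwear, under £125.00 → 0% → £0.00
2% milk (gallon) £4.57: grocery items → 7.25% → £0.33
Sundress £46.98: clothing and footwear, under £125.00 → 0% → £0.00
Cardigan £72.52: clothing and footwear, under £125.00 → 0% → £0.00
Blazer £244.12: clothing and footwear, £125.00 or more → 8% → £19.53
Umbrella £29.19: all other tangible goods → 5.5% → £1.61
Total tax = £1.00 + £0.71 + £0.98 + £0.97 + £2.36 + £0.33 + £19.53 + £1.61 = £27.49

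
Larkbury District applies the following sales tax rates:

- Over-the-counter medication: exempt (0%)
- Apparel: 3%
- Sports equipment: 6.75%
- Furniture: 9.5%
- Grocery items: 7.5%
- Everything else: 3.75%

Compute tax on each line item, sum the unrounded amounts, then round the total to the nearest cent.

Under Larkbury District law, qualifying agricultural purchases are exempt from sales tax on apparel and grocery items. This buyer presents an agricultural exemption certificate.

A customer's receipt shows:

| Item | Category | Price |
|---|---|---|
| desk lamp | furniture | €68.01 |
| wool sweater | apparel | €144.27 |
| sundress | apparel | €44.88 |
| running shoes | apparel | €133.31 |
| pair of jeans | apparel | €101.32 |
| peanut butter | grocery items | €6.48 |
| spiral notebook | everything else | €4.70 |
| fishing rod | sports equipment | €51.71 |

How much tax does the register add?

Desk lamp €68.01: furniture → 9.5% → €6.46095
Wool sweater €144.27: apparel, buyer-exempt → 0% → €0.00
Sundress €44.88: apparel, buyer-exempt → 0% → €0.00
Running shoes €133.31: apparel, buyer-exempt → 0% → €0.00
Pair of jeans €101.32: apparel, buyer-exempt → 0% → €0.00
Peanut butter €6.48: grocery items, buyer-exempt → 0% → €0.00
Spiral notebook €4.70: everything else → 3.75% → €0.17625
Fishing rod €51.71: sports equipment → 6.75% → €3.490425
Unrounded tax sum = €10.127625 → €10.13

€10.13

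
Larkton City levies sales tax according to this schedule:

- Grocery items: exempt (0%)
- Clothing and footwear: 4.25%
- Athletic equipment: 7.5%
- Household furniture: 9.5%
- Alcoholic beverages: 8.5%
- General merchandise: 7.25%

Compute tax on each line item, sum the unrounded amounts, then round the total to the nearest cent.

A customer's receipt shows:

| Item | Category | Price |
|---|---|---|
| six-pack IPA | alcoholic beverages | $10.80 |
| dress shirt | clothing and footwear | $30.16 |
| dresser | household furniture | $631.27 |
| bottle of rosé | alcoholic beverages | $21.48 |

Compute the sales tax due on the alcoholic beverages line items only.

$2.74

Six-pack IPA $10.80: alcoholic beverages → 8.5% → $0.918
Bottle of rosé $21.48: alcoholic beverages → 8.5% → $1.8258
Tax on alcoholic beverages: unrounded sum = $2.7438 → $2.74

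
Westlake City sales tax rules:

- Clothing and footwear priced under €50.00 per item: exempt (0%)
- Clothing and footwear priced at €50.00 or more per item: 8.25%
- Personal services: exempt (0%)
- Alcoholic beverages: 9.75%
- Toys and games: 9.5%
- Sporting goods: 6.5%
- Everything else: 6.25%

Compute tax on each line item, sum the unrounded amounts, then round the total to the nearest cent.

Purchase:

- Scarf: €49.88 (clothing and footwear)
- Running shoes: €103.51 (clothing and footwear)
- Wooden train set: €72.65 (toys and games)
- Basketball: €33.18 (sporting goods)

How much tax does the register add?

€17.60

Scarf €49.88: clothing and footwear, under €50.00 → 0% → €0.00
Running shoes €103.51: clothing and footwear, €50.00 or more → 8.25% → €8.539575
Wooden train set €72.65: toys and games → 9.5% → €6.90175
Basketball €33.18: sporting goods → 6.5% → €2.1567
Unrounded tax sum = €17.598025 → €17.60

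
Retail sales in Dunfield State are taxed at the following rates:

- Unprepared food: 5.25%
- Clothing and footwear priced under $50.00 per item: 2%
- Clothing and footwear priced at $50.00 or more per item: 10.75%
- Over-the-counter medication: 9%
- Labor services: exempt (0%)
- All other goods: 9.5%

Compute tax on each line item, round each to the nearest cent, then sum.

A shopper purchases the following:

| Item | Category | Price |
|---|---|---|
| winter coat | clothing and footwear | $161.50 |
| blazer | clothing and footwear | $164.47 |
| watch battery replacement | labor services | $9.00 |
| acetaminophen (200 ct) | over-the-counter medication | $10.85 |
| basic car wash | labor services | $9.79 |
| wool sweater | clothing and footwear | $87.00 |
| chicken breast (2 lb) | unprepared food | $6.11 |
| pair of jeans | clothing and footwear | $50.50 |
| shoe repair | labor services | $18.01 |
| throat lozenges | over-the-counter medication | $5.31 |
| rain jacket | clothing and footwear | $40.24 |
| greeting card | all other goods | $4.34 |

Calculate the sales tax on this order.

$52.81

Winter coat $161.50: clothing and footwear, $50.00 or more → 10.75% → $17.36
Blazer $164.47: clothing and footwear, $50.00 or more → 10.75% → $17.68
Watch battery replacement $9.00: labor services → 0% → $0.00
Acetaminophen (200 ct) $10.85: over-the-counter medication → 9% → $0.98
Basic car wash $9.79: labor services → 0% → $0.00
Wool sweater $87.00: clothing and footwear, $50.00 or more → 10.75% → $9.35
Chicken breast (2 lb) $6.11: unprepared food → 5.25% → $0.32
Pair of jeans $50.50: clothing and footwear, $50.00 or more → 10.75% → $5.43
Shoe repair $18.01: labor services → 0% → $0.00
Throat lozenges $5.31: over-the-counter medication → 9% → $0.48
Rain jacket $40.24: clothing and footwear, under $50.00 → 2% → $0.80
Greeting card $4.34: all other goods → 9.5% → $0.41
Total tax = $17.36 + $17.68 + $0.98 + $9.35 + $0.32 + $5.43 + $0.48 + $0.80 + $0.41 = $52.81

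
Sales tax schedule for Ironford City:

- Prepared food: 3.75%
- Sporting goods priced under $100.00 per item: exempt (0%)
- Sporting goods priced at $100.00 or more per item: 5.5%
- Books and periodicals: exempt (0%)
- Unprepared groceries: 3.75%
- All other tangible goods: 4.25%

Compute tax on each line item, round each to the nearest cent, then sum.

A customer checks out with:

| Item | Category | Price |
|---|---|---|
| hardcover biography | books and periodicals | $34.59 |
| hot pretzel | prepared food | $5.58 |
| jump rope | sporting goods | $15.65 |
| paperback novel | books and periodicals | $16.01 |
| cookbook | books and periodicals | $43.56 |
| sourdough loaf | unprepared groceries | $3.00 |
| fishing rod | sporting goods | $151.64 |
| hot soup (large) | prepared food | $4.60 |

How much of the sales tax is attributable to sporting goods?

Jump rope $15.65: sporting goods, under $100.00 → 0% → $0.00
Fishing rod $151.64: sporting goods, $100.00 or more → 5.5% → $8.34
Tax on sporting goods = $0.00 + $8.34 = $8.34

$8.34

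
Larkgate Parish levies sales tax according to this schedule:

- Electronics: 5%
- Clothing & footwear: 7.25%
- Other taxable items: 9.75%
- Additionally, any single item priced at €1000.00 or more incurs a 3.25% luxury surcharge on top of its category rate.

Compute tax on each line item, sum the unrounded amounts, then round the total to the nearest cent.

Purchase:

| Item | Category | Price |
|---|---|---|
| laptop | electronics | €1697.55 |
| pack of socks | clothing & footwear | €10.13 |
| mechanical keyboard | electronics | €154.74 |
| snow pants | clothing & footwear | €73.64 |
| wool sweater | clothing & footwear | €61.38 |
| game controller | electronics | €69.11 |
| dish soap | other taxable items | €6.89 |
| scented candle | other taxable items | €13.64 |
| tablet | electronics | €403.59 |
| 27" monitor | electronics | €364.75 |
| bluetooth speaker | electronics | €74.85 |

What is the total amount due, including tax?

€3136.19

Laptop €1697.55: electronics → 5% + 3.25% surcharge = 8.25% → €140.047875
Pack of socks €10.13: clothing & footwear → 7.25% → €0.734425
Mechanical keyboard €154.74: electronics → 5% → €7.737
Snow pants €73.64: clothing & footwear → 7.25% → €5.3389
Wool sweater €61.38: clothing & footwear → 7.25% → €4.45005
Game controller €69.11: electronics → 5% → €3.4555
Dish soap €6.89: other taxable items → 9.75% → €0.671775
Scented candle €13.64: other taxable items → 9.75% → €1.3299
Tablet €403.59: electronics → 5% → €20.1795
27" monitor €364.75: electronics → 5% → €18.2375
Bluetooth speaker €74.85: electronics → 5% → €3.7425
Subtotal = €2930.27; unrounded tax = €205.924925 → €205.92; total due = €3136.19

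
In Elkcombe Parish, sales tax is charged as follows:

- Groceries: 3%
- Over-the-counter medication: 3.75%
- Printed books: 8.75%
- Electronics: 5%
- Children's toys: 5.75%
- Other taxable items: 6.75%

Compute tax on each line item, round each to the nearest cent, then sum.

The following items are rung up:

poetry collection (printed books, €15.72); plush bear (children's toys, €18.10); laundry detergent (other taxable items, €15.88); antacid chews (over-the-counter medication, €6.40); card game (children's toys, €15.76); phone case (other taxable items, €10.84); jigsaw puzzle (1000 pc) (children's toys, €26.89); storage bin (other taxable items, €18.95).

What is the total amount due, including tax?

€136.74

Poetry collection €15.72: printed books → 8.75% → €1.38
Plush bear €18.10: children's toys → 5.75% → €1.04
Laundry detergent €15.88: other taxable items → 6.75% → €1.07
Antacid chews €6.40: over-the-counter medication → 3.75% → €0.24
Card game €15.76: children's toys → 5.75% → €0.91
Phone case €10.84: other taxable items → 6.75% → €0.73
Jigsaw puzzle (1000 pc) €26.89: children's toys → 5.75% → €1.55
Storage bin €18.95: other taxable items → 6.75% → €1.28
Subtotal = €128.54; tax = €8.20; total due = €136.74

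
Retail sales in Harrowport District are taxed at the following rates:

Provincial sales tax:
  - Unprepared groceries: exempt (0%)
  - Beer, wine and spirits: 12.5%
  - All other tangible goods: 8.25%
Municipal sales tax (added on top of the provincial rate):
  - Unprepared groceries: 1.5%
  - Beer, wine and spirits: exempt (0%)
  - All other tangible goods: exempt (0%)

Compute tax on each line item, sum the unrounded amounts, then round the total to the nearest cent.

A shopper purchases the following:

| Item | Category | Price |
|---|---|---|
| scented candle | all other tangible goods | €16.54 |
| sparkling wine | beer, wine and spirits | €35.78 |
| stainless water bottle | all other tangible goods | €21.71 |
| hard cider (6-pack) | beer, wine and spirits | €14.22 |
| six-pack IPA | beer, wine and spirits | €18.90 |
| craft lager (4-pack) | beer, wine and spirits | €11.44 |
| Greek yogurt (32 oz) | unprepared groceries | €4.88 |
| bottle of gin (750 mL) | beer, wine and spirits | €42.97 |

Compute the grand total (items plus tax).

€185.08

Scented candle €16.54: all other tangible goods → 8.25% + 0% municipal = 8.25% → €1.36455
Sparkling wine €35.78: beer, wine and spirits → 12.5% + 0% municipal = 12.5% → €4.4725
Stainless water bottle €21.71: all other tangible goods → 8.25% + 0% municipal = 8.25% → €1.791075
Hard cider (6-pack) €14.22: beer, wine and spirits → 12.5% + 0% municipal = 12.5% → €1.7775
Six-pack IPA €18.90: beer, wine and spirits → 12.5% + 0% municipal = 12.5% → €2.3625
Craft lager (4-pack) €11.44: beer, wine and spirits → 12.5% + 0% municipal = 12.5% → €1.43
Greek yogurt (32 oz) €4.88: unprepared groceries → 0% + 1.5% municipal = 1.5% → €0.0732
Bottle of gin (750 mL) €42.97: beer, wine and spirits → 12.5% + 0% municipal = 12.5% → €5.37125
Subtotal = €166.44; unrounded tax = €18.642575 → €18.64; total due = €185.08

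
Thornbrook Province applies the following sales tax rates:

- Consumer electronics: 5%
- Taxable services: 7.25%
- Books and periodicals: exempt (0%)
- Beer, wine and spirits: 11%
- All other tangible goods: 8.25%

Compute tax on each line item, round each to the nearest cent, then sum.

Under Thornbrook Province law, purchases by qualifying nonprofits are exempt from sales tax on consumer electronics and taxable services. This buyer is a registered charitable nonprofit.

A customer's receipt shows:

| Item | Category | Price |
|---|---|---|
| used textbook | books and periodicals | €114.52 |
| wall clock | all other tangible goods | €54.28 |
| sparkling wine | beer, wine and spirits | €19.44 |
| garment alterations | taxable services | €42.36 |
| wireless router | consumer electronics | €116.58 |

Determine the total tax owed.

€6.62

Used textbook €114.52: books and periodicals → 0% → €0.00
Wall clock €54.28: all other tangible goods → 8.25% → €4.48
Sparkling wine €19.44: beer, wine and spirits → 11% → €2.14
Garment alterations €42.36: taxable services, buyer-exempt → 0% → €0.00
Wireless router €116.58: consumer electronics, buyer-exempt → 0% → €0.00
Total tax = €4.48 + €2.14 = €6.62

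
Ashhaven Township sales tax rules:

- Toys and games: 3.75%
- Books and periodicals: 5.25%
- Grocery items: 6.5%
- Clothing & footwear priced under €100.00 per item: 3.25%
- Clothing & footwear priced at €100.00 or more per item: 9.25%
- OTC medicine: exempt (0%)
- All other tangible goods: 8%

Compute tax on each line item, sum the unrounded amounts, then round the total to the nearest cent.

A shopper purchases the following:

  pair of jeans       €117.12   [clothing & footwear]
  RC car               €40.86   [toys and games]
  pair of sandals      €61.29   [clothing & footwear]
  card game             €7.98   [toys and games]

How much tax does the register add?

Pair of jeans €117.12: clothing & footwear, €100.00 or more → 9.25% → €10.8336
RC car €40.86: toys and games → 3.75% → €1.53225
Pair of sandals €61.29: clothing & footwear, under €100.00 → 3.25% → €1.991925
Card game €7.98: toys and games → 3.75% → €0.29925
Unrounded tax sum = €14.657025 → €14.66

€14.66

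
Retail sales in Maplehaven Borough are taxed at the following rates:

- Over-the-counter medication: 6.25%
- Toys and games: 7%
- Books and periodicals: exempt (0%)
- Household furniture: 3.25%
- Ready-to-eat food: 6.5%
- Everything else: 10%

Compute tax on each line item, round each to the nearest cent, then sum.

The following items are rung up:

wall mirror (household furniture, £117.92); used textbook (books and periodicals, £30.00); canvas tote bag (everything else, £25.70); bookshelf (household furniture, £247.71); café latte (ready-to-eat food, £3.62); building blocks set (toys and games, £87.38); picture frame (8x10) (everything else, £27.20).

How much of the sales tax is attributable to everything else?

Canvas tote bag £25.70: everything else → 10% → £2.57
Picture frame (8x10) £27.20: everything else → 10% → £2.72
Tax on everything else = £2.57 + £2.72 = £5.29

£5.29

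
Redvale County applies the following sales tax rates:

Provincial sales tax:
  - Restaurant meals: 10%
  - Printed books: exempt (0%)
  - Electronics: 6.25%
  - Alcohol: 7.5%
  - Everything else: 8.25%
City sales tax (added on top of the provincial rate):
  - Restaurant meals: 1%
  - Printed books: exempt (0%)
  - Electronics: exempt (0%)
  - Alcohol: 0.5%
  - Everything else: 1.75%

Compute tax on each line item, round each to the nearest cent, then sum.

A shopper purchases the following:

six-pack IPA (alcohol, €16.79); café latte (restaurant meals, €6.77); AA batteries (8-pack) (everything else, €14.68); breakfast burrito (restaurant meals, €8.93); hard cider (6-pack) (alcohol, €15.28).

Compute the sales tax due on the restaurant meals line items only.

€1.72

Café latte €6.77: restaurant meals → 10% + 1% city = 11% → €0.74
Breakfast burrito €8.93: restaurant meals → 10% + 1% city = 11% → €0.98
Tax on restaurant meals = €0.74 + €0.98 = €1.72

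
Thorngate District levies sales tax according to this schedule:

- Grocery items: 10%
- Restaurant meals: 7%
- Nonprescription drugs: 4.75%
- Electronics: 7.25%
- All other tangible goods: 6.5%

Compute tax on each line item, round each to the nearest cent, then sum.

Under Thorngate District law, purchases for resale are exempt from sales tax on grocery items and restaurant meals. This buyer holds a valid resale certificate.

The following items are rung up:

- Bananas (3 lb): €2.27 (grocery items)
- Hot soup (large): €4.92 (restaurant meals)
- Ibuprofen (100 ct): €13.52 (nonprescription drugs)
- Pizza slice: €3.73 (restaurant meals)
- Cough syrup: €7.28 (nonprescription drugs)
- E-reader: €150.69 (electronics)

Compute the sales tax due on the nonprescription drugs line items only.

Ibuprofen (100 ct) €13.52: nonprescription drugs → 4.75% → €0.64
Cough syrup €7.28: nonprescription drugs → 4.75% → €0.35
Tax on nonprescription drugs = €0.64 + €0.35 = €0.99

€0.99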